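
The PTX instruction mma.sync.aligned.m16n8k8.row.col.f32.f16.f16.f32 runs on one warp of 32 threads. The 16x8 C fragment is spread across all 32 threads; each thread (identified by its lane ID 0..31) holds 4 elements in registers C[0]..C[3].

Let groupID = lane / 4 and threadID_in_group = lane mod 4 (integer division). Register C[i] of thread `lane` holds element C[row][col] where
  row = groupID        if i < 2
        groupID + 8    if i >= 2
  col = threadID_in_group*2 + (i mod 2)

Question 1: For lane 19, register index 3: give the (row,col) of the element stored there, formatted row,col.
12,7

L=19=>grp=19>>2=4, tig=19&3=3
[3]=>row 4+8=12  col 3·2+1=7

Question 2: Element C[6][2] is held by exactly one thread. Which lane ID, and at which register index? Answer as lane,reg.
25,0

r:6=>grp=6,rB=0  c:2=>tig=1,lo=0
L=6*4+1=25  i=0*2+0=0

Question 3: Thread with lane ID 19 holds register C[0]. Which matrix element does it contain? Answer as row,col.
19: g=4,t=3
[0] (4+0,3*2+0) = (4,6)

4,6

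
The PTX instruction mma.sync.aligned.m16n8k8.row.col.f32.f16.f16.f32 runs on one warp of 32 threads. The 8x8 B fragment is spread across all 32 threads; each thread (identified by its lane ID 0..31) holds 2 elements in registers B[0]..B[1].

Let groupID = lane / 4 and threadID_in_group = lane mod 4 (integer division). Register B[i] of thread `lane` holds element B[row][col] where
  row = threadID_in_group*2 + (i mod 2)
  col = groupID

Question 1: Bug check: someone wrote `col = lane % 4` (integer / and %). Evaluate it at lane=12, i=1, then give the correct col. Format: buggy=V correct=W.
buggy=0 correct=3

`lane % 4`[12,1]->0
lane 12->12/4=3, 12 mod 4=0
i=1  r:2·0+1->1  c:3
col: 0 vs 3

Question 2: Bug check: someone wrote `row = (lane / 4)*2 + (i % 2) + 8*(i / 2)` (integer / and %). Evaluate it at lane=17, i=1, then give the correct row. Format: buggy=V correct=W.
`(lane / 4)*2 + (i % 2) + 8*(i / 2)`[17,1]->9
lane 17: g=4 (17/4), t=1 (17%4)
i=1: r=1*2+1=3, c=g=4
row: 9 vs 3

buggy=9 correct=3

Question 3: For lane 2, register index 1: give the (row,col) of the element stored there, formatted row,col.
lane 2→2/4=0, 2 mod 4=2
i=1  r:2·2+1→5  c:0

5,0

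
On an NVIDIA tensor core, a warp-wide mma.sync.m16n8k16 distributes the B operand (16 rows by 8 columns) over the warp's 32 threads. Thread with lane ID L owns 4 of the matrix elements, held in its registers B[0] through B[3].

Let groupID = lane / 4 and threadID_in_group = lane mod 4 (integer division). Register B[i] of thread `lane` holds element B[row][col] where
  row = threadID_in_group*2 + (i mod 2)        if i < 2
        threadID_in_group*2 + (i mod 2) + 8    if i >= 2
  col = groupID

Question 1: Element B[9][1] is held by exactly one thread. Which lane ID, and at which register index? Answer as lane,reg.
4,3

c: 1->gid=1  r: 9->r8=1,tid=0,i&1=1
L=1*4+0=4  i=1*2+1=3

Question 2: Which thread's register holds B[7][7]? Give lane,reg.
c=7⇒gr=7  r=7⇒Rb=0,th=3,odd=1
L=7*4+3=31  i=0*2+1=1

31,1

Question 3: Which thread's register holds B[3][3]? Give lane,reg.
13,1

c=3⇒gr=3  r=3⇒Rb=0,th=1,odd=1
L=3*4+1=13  i=0*2+1=1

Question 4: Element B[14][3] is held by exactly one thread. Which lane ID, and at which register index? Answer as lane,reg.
c:3=>grp=3  r:14=>rB=1,tig=3,lo=0
L=3*4+3=15  i=1*2+0=2

15,2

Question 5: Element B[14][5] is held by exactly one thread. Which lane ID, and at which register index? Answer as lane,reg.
23,2

c=5->g=5  r=14->rb=1,t=3,b0=0
L=5*4+3=23  i=1*2+0=2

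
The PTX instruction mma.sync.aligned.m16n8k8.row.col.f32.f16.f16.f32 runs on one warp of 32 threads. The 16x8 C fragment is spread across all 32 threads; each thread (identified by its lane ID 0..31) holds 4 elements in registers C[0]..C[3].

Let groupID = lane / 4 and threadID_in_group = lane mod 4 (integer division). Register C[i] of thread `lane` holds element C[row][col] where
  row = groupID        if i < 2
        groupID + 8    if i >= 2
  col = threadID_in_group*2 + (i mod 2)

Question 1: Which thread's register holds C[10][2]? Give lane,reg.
9,2

r:10=>grp=2,rB=1  c:2=>tig=1,lo=0
L=2*4+1=9  i=1*2+0=2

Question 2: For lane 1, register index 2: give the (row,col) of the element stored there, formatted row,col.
lane 1->1/4=0, 1 mod 4=1
i=2  r:0+8->8  c:2·1+0->2

8,2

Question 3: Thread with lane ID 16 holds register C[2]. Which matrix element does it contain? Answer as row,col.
12,0

lane 16⇒16/4=4, 16 mod 4=0
i=2  r:4+8⇒12  c:2·0+0⇒0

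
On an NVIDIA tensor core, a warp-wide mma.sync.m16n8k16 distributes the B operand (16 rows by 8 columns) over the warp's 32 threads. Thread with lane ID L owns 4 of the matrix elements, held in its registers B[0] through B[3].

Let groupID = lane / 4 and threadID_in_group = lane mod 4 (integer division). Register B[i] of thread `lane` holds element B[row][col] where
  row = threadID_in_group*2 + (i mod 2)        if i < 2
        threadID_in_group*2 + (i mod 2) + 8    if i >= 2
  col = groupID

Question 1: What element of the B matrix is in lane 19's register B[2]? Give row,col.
lane 19: grp=4 (19/4), tig=3 (19%4)
i=2: r=3*2+0+8=14, c=grp=4

14,4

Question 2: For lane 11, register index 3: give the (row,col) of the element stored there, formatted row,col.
lane 11: g=2 (11/4), t=3 (11%4)
i=3: r=3*2+1+8=15, c=g=2

15,2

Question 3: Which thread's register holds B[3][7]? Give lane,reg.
29,1

c=7->g=7  r=3->rb=0,t=1,b0=1
L=7*4+1=29  i=0*2+1=1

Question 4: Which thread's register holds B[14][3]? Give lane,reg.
c=3->g=3  r=14->rb=1,t=3,b0=0
L=3*4+3=15  i=1*2+0=2

15,2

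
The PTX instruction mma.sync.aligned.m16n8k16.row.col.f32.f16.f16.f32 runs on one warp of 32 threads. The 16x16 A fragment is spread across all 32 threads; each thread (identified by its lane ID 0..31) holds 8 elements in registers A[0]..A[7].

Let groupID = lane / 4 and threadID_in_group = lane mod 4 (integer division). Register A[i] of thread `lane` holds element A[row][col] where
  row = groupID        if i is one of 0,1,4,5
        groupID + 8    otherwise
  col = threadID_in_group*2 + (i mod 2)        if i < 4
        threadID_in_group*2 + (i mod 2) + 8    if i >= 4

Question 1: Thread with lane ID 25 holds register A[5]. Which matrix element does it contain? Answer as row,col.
lane 25⇒25/4=6, 25 mod 4=1
i=5  r:6+0⇒6  c:2·1+1+8⇒11

6,11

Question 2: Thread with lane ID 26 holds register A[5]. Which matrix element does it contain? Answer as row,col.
6,13

lane 26: gr=6 (26/4), th=2 (26%4)
i=5: r=6+0=6, c=2*2+1+8=13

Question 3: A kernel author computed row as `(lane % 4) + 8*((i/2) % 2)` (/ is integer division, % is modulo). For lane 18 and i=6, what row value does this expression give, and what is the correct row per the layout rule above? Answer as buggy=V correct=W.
`(lane % 4) + 8*((i/2) % 2)`[18,6]→10
lane 18→18/4=4, 18 mod 4=2
i=6  r:4+8→12  c:2·2+0+8→12
row: 10 vs 12

buggy=10 correct=12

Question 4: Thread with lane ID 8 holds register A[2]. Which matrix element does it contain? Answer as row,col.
lane 8->8/4=2, 8 mod 4=0
i=2  r:2+8->10  c:2·0+0+0->0

10,0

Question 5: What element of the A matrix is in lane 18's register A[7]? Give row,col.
12,13

lane 18: g=4 (18/4), t=2 (18%4)
i=7: r=4+8=12, c=2*2+1+8=13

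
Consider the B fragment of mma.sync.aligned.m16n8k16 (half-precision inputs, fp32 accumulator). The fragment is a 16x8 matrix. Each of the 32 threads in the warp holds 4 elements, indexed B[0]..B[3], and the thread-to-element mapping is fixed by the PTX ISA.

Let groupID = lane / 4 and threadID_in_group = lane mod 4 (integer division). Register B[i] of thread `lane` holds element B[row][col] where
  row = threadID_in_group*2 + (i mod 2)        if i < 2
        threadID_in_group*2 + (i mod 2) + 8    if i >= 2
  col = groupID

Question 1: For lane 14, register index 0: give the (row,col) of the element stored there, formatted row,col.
lane 14: grp=3 (14/4), tig=2 (14%4)
i=0: r=2*2+0+0=4, c=grp=3

4,3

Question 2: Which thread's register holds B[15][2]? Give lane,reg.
11,3

c=2⇒gr=2  r=15⇒Rb=1,th=3,odd=1
L=2*4+3=11  i=1*2+1=3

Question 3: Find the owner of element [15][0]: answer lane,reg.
3,3

c: 0->gid=0  r: 15->r8=1,tid=3,i&1=1
L=0*4+3=3  i=1*2+1=3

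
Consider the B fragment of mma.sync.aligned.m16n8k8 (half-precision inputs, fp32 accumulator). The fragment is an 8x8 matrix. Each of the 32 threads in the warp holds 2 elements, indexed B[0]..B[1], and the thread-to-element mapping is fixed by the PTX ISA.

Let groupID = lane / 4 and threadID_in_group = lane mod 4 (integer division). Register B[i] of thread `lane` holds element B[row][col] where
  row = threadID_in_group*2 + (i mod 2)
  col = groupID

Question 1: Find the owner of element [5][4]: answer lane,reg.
c=4→G=4  r=5→T=2,p=1
L=4*4+2=18  i=1=1

18,1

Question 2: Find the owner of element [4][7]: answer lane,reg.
c: 7->gid=7  r: 4->tid=2,i&1=0
L=7*4+2=30  i=0=0

30,0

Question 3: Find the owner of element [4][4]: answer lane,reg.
18,0

c=4->g=4  r=4->t=2,b0=0
L=4*4+2=18  i=0=0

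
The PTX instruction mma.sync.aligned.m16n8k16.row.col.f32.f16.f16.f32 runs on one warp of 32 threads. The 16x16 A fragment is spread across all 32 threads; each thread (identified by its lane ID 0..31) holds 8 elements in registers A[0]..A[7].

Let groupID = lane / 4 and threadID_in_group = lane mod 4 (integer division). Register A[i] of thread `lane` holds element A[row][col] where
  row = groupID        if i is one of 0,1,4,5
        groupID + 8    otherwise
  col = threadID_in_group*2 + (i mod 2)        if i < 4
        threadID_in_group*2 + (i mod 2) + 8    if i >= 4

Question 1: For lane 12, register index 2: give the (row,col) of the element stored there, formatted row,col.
12: gid=3,tid=0
[2] (3+8,0*2+0+0) = (11,0)

11,0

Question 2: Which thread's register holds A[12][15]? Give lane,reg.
r: 12->gid=4,r8=1  c: 15->c8=1,tid=3,i&1=1
L=4*4+3=19  i=1*4+1*2+1=7

19,7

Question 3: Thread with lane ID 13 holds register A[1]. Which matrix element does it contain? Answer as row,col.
lane 13: G=3 (13/4), T=1 (13%4)
i=1: r=3+0=3, c=1*2+1+0=3

3,3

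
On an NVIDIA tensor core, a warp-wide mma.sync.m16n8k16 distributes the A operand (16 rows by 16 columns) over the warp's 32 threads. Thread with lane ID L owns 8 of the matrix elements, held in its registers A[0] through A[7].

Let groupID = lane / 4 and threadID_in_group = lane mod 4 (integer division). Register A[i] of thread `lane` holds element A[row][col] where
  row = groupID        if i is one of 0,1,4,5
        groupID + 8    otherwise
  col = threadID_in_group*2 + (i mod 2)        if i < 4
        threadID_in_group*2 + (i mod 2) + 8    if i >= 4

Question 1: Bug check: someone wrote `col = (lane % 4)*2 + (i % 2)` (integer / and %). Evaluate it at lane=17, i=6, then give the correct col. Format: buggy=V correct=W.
`(lane % 4)*2 + (i % 2)`[17,6]=>2
17: grp=4,tig=1
[6] (4+8,1*2+0+8) = (12,10)
col: 2 vs 10

buggy=2 correct=10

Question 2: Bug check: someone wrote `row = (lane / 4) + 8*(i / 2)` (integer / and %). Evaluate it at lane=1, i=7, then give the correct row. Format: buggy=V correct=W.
`(lane / 4) + 8*(i / 2)`[1,7]=>24
1: grp=0,tig=1
[7] (0+8,1*2+1+8) = (8,11)
row: 24 vs 8

buggy=24 correct=8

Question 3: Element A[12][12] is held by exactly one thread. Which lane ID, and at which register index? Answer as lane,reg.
18,6

r=12⇒gr=4,Rb=1  c=12⇒Cb=1,th=2,odd=0
L=4*4+2=18  i=1*4+1*2+0=6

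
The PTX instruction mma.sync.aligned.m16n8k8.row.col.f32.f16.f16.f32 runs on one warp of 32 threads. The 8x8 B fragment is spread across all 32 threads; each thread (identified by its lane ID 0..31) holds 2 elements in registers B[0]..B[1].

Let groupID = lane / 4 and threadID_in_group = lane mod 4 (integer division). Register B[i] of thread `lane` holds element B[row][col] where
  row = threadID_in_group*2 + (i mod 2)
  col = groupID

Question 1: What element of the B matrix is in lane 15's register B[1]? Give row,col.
7,3

lane 15⇒15/4=3, 15 mod 4=3
i=1  r:2·3+1⇒7  c:3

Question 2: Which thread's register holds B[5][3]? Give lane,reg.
14,1

c=3→G=3  r=5→T=2,p=1
L=3*4+2=14  i=1=1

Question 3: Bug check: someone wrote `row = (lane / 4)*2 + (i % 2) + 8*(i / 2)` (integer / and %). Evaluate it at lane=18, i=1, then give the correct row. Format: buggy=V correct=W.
buggy=9 correct=5

`(lane / 4)*2 + (i % 2) + 8*(i / 2)`[18,1]⇒9
18: gr=4,th=2
[1] (2*2+1,4) = (5,4)
row: 9 vs 5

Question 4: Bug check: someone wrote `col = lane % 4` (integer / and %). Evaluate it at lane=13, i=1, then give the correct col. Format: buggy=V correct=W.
buggy=1 correct=3

`lane % 4`[13,1]⇒1
13: gr=3,th=1
[1] (1*2+1,3) = (3,3)
col: 1 vs 3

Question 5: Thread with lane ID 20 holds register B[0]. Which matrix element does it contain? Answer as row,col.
0,5

lane 20->20/4=5, 20 mod 4=0
i=0  r:2·0+0->0  c:5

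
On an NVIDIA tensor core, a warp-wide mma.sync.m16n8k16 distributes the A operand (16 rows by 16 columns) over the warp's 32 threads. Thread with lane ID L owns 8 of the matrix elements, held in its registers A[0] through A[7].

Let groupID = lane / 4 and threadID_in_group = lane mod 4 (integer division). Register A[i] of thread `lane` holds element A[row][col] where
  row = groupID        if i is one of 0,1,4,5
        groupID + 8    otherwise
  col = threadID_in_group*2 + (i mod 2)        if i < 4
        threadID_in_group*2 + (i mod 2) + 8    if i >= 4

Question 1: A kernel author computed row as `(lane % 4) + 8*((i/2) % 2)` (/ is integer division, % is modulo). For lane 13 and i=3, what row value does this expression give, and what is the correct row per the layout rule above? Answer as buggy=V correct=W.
`(lane % 4) + 8*((i/2) % 2)`[13,3]⇒9
L=13⇒gr=13>>2=3, th=13&3=1
[3]⇒row 3+8=11  col 1·2+1+0=3
row: 9 vs 11

buggy=9 correct=11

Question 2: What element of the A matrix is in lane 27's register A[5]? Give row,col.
6,15

27: gr=6,th=3
[5] (6+0,3*2+1+8) = (6,15)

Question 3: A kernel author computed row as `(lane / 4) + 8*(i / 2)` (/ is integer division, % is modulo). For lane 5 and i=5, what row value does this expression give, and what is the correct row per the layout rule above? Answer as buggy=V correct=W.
`(lane / 4) + 8*(i / 2)`[5,5]->17
L=5->gid=5>>2=1, tid=5&3=1
[5]->row 1+0=1  col 1·2+1+8=11
row: 17 vs 1

buggy=17 correct=1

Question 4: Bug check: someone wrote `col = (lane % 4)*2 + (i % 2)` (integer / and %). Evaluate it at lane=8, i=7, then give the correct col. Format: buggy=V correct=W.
`(lane % 4)*2 + (i % 2)`[8,7]⇒1
lane 8⇒8/4=2, 8 mod 4=0
i=7  r:2+8⇒10  c:2·0+1+8⇒9
col: 1 vs 9

buggy=1 correct=9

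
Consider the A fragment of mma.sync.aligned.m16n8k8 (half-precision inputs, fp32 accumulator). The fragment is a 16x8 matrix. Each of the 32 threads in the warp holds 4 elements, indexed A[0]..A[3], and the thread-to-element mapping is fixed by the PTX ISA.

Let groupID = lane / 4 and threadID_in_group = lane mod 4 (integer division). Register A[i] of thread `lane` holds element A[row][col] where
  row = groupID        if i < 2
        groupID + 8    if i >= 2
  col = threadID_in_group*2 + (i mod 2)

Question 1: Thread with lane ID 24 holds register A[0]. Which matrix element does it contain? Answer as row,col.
lane 24: g=6 (24/4), t=0 (24%4)
i=0: r=6+0=6, c=0*2+0=0

6,0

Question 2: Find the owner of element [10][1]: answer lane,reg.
r: 10->gid=2,r8=1  c: 1->tid=0,i&1=1
L=2*4+0=8  i=1*2+1=3

8,3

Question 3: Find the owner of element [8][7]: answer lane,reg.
3,3

r=8→G=0,rhi=1  c=7→T=3,p=1
L=0*4+3=3  i=1*2+1=3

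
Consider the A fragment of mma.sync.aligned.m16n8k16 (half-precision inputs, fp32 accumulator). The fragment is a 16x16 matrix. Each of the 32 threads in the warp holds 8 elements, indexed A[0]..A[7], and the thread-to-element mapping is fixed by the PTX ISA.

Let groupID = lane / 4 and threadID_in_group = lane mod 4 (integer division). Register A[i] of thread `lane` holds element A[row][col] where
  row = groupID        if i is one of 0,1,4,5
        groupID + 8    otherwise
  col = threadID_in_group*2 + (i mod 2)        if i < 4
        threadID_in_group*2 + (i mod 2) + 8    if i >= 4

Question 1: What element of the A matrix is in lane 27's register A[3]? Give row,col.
lane 27: grp=6 (27/4), tig=3 (27%4)
i=3: r=6+8=14, c=3*2+1+0=7

14,7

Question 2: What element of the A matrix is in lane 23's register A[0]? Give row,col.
5,6

lane 23=>23/4=5, 23 mod 4=3
i=0  r:5+0=>5  c:2·3+0+0=>6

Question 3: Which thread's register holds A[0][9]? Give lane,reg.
0,5

r:0=>grp=0,rB=0  c:9=>cB=1,tig=0,lo=1
L=0*4+0=0  i=1*4+0*2+1=5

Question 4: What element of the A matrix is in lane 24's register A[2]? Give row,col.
14,0

24: G=6,T=0
[2] (6+8,0*2+0+0) = (14,0)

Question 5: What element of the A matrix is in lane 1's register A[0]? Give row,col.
0,2

lane 1: G=0 (1/4), T=1 (1%4)
i=0: r=0+0=0, c=1*2+0+0=2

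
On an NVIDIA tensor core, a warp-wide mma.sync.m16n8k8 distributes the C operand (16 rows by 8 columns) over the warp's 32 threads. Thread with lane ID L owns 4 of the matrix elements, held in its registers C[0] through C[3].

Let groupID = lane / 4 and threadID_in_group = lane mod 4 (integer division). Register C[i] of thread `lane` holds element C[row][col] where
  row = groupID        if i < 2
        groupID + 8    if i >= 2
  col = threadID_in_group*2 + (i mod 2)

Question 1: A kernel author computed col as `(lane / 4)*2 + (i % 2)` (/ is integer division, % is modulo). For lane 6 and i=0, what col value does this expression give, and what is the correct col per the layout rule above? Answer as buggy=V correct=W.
`(lane / 4)*2 + (i % 2)`[6,0]⇒2
L=6⇒gr=6>>2=1, th=6&3=2
[0]⇒row 1+0=1  col 2·2+0=4
col: 2 vs 4

buggy=2 correct=4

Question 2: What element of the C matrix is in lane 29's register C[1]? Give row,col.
7,3

29: g=7,t=1
[1] (7+0,1*2+1) = (7,3)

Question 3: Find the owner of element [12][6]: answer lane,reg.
r=12→G=4,rhi=1  c=6→T=3,p=0
L=4*4+3=19  i=1*2+0=2

19,2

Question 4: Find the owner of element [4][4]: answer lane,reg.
r: 4->gid=4,r8=0  c: 4->tid=2,i&1=0
L=4*4+2=18  i=0*2+0=0

18,0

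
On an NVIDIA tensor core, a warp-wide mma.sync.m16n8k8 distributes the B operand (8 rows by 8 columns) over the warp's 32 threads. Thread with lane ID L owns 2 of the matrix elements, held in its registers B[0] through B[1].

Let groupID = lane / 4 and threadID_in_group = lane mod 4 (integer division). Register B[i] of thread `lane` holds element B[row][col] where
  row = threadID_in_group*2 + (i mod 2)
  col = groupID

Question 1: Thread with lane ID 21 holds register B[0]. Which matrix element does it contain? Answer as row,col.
2,5

21: gr=5,th=1
[0] (1*2+0,5) = (2,5)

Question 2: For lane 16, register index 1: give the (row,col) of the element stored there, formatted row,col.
1,4

L=16->gid=16>>2=4, tid=16&3=0
[1]->row 0·2+1=1  col gid=4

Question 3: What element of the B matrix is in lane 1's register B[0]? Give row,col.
L=1->gid=1>>2=0, tid=1&3=1
[0]->row 1·2+0=2  col gid=0

2,0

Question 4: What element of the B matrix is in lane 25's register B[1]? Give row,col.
lane 25->25/4=6, 25 mod 4=1
i=1  r:2·1+1->3  c:6

3,6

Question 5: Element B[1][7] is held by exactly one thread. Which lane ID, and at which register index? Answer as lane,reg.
28,1

c: 7->gid=7  r: 1->tid=0,i&1=1
L=7*4+0=28  i=1=1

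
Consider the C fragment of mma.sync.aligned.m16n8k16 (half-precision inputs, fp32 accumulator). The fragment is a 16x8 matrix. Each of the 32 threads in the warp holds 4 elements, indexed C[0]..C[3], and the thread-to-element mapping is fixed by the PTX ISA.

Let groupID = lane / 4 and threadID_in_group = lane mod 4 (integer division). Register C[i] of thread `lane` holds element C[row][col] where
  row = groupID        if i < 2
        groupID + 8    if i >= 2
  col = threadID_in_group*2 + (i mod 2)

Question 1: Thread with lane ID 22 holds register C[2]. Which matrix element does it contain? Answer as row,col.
lane 22: gid=5 (22/4), tid=2 (22%4)
i=2: r=5+8=13, c=2*2+0=4

13,4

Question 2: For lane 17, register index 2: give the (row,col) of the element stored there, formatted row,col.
L=17=>grp=17>>2=4, tig=17&3=1
[2]=>row 4+8=12  col 1·2+0=2

12,2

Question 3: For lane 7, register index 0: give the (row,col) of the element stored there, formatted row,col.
L=7⇒gr=7>>2=1, th=7&3=3
[0]⇒row 1+0=1  col 3·2+0=6

1,6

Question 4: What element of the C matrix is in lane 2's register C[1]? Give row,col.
2: g=0,t=2
[1] (0+0,2*2+1) = (0,5)

0,5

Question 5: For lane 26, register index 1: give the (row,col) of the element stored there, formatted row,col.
6,5

26: G=6,T=2
[1] (6+0,2*2+1) = (6,5)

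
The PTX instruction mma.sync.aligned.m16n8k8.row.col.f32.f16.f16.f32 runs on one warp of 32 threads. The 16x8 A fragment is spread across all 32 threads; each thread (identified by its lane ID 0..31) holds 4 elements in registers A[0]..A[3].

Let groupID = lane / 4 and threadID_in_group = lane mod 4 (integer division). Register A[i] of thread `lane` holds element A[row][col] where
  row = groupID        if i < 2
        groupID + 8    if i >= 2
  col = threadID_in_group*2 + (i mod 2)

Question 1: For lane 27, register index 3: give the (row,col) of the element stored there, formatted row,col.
14,7

L=27->gid=27>>2=6, tid=27&3=3
[3]->row 6+8=14  col 3·2+1=7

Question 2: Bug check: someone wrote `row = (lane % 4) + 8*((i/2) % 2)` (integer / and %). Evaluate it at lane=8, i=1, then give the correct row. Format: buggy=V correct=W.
`(lane % 4) + 8*((i/2) % 2)`[8,1]→0
L=8→G=8>>2=2, T=8&3=0
[1]→row 2+0=2  col 0·2+1=1
row: 0 vs 2

buggy=0 correct=2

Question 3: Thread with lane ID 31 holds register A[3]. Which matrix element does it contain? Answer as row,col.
15,7

L=31->g=31>>2=7, t=31&3=3
[3]->row 7+8=15  col 3·2+1=7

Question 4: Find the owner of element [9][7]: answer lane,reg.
7,3

r: 9->gid=1,r8=1  c: 7->tid=3,i&1=1
L=1*4+3=7  i=1*2+1=3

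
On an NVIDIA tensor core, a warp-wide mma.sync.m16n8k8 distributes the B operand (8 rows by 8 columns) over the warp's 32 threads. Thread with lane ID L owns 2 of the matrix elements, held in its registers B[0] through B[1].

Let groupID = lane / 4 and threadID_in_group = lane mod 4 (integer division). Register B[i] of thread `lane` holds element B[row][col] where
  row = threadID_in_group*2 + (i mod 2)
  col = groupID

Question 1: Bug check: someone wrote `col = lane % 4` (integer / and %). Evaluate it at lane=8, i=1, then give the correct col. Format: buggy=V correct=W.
buggy=0 correct=2

`lane % 4`[8,1]->0
8: gid=2,tid=0
[1] (0*2+1,2) = (1,2)
col: 0 vs 2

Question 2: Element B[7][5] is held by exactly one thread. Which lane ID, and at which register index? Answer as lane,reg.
23,1

c: 5->gid=5  r: 7->tid=3,i&1=1
L=5*4+3=23  i=1=1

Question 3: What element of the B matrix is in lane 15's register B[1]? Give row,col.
15: G=3,T=3
[1] (3*2+1,3) = (7,3)

7,3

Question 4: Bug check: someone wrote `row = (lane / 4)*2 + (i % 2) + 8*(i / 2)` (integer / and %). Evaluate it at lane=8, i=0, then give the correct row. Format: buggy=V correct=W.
`(lane / 4)*2 + (i % 2) + 8*(i / 2)`[8,0]⇒4
lane 8⇒8/4=2, 8 mod 4=0
i=0  r:2·0+0⇒0  c:2
row: 4 vs 0

buggy=4 correct=0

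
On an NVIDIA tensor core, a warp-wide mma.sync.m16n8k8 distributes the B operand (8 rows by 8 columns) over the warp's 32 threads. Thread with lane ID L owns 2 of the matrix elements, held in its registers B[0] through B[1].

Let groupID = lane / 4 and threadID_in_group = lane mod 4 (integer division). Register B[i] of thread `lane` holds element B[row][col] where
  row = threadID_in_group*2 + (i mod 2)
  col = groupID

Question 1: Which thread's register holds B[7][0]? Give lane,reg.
c:0=>grp=0  r:7=>tig=3,lo=1
L=0*4+3=3  i=1=1

3,1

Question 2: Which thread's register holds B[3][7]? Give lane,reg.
c: 7->gid=7  r: 3->tid=1,i&1=1
L=7*4+1=29  i=1=1

29,1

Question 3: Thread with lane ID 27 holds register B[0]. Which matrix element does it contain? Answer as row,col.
6,6

lane 27→27/4=6, 27 mod 4=3
i=0  r:2·3+0→6  c:6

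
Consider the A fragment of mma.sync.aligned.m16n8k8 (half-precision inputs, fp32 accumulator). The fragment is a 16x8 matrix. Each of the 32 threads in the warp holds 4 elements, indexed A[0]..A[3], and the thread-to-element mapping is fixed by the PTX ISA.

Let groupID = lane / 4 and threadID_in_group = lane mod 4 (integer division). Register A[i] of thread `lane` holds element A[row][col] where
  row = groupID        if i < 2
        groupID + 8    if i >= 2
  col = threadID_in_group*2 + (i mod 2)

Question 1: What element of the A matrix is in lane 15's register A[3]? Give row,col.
15: g=3,t=3
[3] (3+8,3*2+1) = (11,7)

11,7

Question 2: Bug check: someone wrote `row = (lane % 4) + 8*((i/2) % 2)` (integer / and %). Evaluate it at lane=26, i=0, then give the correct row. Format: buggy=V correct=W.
`(lane % 4) + 8*((i/2) % 2)`[26,0]->2
L=26->g=26>>2=6, t=26&3=2
[0]->row 6+0=6  col 2·2+0=4
row: 2 vs 6

buggy=2 correct=6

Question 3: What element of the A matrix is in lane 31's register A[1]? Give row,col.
lane 31⇒31/4=7, 31 mod 4=3
i=1  r:7+0⇒7  c:2·3+1⇒7

7,7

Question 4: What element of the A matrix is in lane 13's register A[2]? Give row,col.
L=13=>grp=13>>2=3, tig=13&3=1
[2]=>row 3+8=11  col 1·2+0=2

11,2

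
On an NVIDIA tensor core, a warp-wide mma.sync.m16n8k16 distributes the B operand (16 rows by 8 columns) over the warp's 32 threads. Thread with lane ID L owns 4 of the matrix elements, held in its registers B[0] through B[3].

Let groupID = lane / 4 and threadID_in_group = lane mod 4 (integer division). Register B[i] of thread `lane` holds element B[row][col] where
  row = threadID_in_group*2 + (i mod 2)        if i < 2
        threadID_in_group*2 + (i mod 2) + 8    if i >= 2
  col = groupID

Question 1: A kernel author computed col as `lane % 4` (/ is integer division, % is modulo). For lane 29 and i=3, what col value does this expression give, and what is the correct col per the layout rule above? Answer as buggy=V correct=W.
`lane % 4`[29,3]→1
29: G=7,T=1
[3] (1*2+1+8,7) = (11,7)
col: 1 vs 7

buggy=1 correct=7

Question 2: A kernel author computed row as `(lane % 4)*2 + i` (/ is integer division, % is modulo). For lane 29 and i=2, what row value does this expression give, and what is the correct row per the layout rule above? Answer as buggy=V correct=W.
`(lane % 4)*2 + i`[29,2]->4
L=29->gid=29>>2=7, tid=29&3=1
[2]->row 1·2+0+8=10  col gid=7
row: 4 vs 10

buggy=4 correct=10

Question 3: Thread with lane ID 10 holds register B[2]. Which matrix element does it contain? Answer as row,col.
12,2

lane 10: gid=2 (10/4), tid=2 (10%4)
i=2: r=2*2+0+8=12, c=gid=2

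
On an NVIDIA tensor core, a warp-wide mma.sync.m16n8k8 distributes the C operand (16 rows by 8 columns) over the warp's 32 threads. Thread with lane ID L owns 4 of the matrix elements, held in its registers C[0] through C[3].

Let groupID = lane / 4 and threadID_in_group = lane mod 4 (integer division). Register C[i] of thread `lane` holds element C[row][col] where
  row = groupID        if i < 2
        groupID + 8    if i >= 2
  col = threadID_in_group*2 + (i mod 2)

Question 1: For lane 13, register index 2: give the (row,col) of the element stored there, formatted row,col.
lane 13: gr=3 (13/4), th=1 (13%4)
i=2: r=3+8=11, c=1*2+0=2

11,2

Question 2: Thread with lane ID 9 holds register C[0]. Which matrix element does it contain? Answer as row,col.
2,2

lane 9→9/4=2, 9 mod 4=1
i=0  r:2+0→2  c:2·1+0→2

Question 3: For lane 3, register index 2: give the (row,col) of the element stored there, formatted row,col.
8,6

lane 3: grp=0 (3/4), tig=3 (3%4)
i=2: r=0+8=8, c=3*2+0=6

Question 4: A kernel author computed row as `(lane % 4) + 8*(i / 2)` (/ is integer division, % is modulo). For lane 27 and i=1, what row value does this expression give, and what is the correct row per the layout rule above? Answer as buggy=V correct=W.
buggy=3 correct=6

`(lane % 4) + 8*(i / 2)`[27,1]->3
lane 27: g=6 (27/4), t=3 (27%4)
i=1: r=6+0=6, c=3*2+1=7
row: 3 vs 6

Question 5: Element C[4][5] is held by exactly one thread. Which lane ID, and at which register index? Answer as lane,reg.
18,1

r=4→G=4,rhi=0  c=5→T=2,p=1
L=4*4+2=18  i=0*2+1=1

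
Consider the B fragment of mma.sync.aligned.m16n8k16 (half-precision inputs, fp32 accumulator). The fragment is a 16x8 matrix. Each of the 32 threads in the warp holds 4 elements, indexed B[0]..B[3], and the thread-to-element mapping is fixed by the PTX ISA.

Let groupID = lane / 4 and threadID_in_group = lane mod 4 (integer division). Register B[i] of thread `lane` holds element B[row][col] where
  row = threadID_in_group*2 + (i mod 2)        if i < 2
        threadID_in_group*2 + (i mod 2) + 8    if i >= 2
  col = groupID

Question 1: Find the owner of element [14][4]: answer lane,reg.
19,2

c=4->g=4  r=14->rb=1,t=3,b0=0
L=4*4+3=19  i=1*2+0=2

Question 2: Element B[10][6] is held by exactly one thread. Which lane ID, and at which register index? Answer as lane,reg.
25,2

c=6→G=6  r=10→rhi=1,T=1,p=0
L=6*4+1=25  i=1*2+0=2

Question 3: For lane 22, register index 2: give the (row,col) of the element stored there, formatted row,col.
22: G=5,T=2
[2] (2*2+0+8,5) = (12,5)

12,5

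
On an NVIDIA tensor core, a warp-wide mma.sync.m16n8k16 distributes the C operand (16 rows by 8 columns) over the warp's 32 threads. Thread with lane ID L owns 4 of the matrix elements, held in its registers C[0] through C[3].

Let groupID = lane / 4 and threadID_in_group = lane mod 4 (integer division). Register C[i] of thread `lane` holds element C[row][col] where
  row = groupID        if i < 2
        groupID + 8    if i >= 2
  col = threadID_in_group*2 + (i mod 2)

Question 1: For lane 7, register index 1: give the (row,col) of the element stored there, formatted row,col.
7: g=1,t=3
[1] (1+0,3*2+1) = (1,7)

1,7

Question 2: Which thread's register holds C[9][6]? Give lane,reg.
r=9⇒gr=1,Rb=1  c=6⇒th=3,odd=0
L=1*4+3=7  i=1*2+0=2

7,2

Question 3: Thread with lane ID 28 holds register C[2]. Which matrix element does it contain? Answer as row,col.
lane 28: gr=7 (28/4), th=0 (28%4)
i=2: r=7+8=15, c=0*2+0=0

15,0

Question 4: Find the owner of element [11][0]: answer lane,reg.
12,2

r=11⇒gr=3,Rb=1  c=0⇒th=0,odd=0
L=3*4+0=12  i=1*2+0=2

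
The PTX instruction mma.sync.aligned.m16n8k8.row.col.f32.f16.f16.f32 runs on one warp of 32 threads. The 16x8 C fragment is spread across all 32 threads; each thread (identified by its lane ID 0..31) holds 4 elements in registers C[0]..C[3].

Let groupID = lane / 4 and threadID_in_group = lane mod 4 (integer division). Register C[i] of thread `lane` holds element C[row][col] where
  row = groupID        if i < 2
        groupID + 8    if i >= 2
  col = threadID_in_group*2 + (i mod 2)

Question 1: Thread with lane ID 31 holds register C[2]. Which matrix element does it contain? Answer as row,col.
lane 31⇒31/4=7, 31 mod 4=3
i=2  r:7+8⇒15  c:2·3+0⇒6

15,6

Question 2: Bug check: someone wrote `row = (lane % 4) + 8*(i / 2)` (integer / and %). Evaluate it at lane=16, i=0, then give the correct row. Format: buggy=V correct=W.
`(lane % 4) + 8*(i / 2)`[16,0]⇒0
lane 16: gr=4 (16/4), th=0 (16%4)
i=0: r=4+0=4, c=0*2+0=0
row: 0 vs 4

buggy=0 correct=4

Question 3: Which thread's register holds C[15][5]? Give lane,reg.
30,3

r=15->g=7,rb=1  c=5->t=2,b0=1
L=7*4+2=30  i=1*2+1=3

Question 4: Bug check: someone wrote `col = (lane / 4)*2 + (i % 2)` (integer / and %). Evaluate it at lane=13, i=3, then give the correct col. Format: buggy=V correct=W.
buggy=7 correct=3

`(lane / 4)*2 + (i % 2)`[13,3]->7
13: g=3,t=1
[3] (3+8,1*2+1) = (11,3)
col: 7 vs 3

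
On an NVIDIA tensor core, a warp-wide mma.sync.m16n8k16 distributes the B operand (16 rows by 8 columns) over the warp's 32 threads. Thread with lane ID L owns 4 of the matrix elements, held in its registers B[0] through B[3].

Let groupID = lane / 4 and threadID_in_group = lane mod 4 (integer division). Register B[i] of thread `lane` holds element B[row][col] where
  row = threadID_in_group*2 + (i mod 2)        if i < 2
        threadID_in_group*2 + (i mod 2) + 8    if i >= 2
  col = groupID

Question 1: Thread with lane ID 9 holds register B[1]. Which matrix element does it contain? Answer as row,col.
lane 9: G=2 (9/4), T=1 (9%4)
i=1: r=1*2+1+0=3, c=G=2

3,2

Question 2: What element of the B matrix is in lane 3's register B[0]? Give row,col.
lane 3->3/4=0, 3 mod 4=3
i=0  r:2·3+0+0->6  c:0

6,0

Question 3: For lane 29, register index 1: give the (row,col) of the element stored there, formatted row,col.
29: gid=7,tid=1
[1] (1*2+1+0,7) = (3,7)

3,7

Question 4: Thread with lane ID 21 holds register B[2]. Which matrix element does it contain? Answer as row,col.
lane 21->21/4=5, 21 mod 4=1
i=2  r:2·1+0+8->10  c:5

10,5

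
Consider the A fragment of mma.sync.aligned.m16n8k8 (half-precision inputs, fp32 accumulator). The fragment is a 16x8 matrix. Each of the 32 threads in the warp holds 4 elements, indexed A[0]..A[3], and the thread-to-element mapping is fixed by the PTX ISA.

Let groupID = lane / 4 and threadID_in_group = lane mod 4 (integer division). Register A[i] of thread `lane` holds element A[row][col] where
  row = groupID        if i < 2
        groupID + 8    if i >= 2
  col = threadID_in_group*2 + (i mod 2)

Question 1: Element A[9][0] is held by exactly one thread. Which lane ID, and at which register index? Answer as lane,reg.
r=9⇒gr=1,Rb=1  c=0⇒th=0,odd=0
L=1*4+0=4  i=1*2+0=2

4,2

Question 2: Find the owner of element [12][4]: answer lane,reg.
18,2

r:12=>grp=4,rB=1  c:4=>tig=2,lo=0
L=4*4+2=18  i=1*2+0=2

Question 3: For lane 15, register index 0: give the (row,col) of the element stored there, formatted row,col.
3,6

lane 15->15/4=3, 15 mod 4=3
i=0  r:3+0->3  c:2·3+0->6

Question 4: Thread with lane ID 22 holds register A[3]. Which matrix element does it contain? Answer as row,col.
lane 22: gid=5 (22/4), tid=2 (22%4)
i=3: r=5+8=13, c=2*2+1=5

13,5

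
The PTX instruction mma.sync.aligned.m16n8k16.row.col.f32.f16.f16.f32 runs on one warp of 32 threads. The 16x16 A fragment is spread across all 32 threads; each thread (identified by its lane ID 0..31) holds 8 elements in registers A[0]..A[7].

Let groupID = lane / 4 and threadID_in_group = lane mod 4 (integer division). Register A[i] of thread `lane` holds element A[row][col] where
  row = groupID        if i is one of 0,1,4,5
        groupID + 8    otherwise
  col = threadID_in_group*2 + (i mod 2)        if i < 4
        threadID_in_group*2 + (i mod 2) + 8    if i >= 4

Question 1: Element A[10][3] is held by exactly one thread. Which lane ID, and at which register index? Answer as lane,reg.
9,3

r:10=>grp=2,rB=1  c:3=>cB=0,tig=1,lo=1
L=2*4+1=9  i=0*4+1*2+1=3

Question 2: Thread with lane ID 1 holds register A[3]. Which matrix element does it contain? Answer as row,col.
lane 1: grp=0 (1/4), tig=1 (1%4)
i=3: r=0+8=8, c=1*2+1+0=3

8,3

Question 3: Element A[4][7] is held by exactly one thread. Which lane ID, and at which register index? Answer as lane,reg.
r: 4->gid=4,r8=0  c: 7->c8=0,tid=3,i&1=1
L=4*4+3=19  i=0*4+0*2+1=1

19,1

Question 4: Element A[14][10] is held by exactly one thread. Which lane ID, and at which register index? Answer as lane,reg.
25,6

r=14->g=6,rb=1  c=10->cb=1,t=1,b0=0
L=6*4+1=25  i=1*4+1*2+0=6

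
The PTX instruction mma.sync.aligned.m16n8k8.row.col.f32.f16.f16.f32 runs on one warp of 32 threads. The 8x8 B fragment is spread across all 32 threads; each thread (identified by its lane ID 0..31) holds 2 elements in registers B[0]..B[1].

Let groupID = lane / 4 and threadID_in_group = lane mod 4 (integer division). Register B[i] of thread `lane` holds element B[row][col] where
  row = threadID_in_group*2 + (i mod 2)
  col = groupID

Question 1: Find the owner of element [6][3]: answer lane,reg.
15,0

c=3⇒gr=3  r=6⇒th=3,odd=0
L=3*4+3=15  i=0=0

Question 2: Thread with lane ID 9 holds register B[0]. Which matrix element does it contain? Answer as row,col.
lane 9→9/4=2, 9 mod 4=1
i=0  r:2·1+0→2  c:2

2,2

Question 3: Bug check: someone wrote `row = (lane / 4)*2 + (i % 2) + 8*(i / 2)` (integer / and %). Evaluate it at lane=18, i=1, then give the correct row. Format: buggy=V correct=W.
buggy=9 correct=5

`(lane / 4)*2 + (i % 2) + 8*(i / 2)`[18,1]=>9
lane 18=>18/4=4, 18 mod 4=2
i=1  r:2·2+1=>5  c:4
row: 9 vs 5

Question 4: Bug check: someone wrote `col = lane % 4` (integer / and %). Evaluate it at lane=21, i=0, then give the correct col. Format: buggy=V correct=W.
buggy=1 correct=5

`lane % 4`[21,0]⇒1
L=21⇒gr=21>>2=5, th=21&3=1
[0]⇒row 1·2+0=2  col gr=5
col: 1 vs 5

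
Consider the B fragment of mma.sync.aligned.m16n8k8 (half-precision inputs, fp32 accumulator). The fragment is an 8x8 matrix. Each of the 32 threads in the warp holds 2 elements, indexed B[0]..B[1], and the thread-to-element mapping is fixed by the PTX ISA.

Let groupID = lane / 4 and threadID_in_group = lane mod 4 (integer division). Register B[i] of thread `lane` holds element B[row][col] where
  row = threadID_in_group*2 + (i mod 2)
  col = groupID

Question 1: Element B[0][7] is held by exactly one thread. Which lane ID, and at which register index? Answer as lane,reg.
c:7=>grp=7  r:0=>tig=0,lo=0
L=7*4+0=28  i=0=0

28,0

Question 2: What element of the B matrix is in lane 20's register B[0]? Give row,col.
lane 20: grp=5 (20/4), tig=0 (20%4)
i=0: r=0*2+0=0, c=grp=5

0,5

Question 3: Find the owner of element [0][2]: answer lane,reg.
8,0

c=2→G=2  r=0→T=0,p=0
L=2*4+0=8  i=0=0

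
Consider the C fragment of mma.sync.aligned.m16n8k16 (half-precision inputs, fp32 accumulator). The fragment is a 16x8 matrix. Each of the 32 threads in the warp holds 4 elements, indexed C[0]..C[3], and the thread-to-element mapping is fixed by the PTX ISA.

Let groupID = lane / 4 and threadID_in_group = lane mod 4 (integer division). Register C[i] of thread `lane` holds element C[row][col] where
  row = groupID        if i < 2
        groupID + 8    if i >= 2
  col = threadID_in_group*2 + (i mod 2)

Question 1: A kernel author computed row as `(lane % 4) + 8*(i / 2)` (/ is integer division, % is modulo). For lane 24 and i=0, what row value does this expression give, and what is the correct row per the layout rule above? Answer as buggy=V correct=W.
`(lane % 4) + 8*(i / 2)`[24,0]->0
24: gid=6,tid=0
[0] (6+0,0*2+0) = (6,0)
row: 0 vs 6

buggy=0 correct=6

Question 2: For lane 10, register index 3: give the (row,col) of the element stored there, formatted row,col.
L=10->gid=10>>2=2, tid=10&3=2
[3]->row 2+8=10  col 2·2+1=5

10,5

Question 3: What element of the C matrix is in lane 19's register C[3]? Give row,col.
12,7

lane 19→19/4=4, 19 mod 4=3
i=3  r:4+8→12  c:2·3+1→7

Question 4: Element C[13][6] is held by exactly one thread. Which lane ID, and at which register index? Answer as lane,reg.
r: 13->gid=5,r8=1  c: 6->tid=3,i&1=0
L=5*4+3=23  i=1*2+0=2

23,2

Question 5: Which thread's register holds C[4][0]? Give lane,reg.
16,0

r: 4->gid=4,r8=0  c: 0->tid=0,i&1=0
L=4*4+0=16  i=0*2+0=0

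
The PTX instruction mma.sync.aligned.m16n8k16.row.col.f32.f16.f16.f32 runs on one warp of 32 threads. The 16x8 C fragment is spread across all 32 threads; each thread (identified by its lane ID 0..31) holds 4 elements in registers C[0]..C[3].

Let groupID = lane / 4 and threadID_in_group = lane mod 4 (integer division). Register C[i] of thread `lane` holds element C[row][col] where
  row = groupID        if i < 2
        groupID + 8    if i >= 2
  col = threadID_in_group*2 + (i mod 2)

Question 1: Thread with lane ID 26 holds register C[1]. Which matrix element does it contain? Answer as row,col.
6,5

lane 26: g=6 (26/4), t=2 (26%4)
i=1: r=6+0=6, c=2*2+1=5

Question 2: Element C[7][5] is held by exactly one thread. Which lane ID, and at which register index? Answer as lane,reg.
30,1

r:7=>grp=7,rB=0  c:5=>tig=2,lo=1
L=7*4+2=30  i=0*2+1=1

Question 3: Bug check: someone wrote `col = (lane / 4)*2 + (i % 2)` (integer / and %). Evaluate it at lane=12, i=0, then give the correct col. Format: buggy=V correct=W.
buggy=6 correct=0

`(lane / 4)*2 + (i % 2)`[12,0]=>6
lane 12=>12/4=3, 12 mod 4=0
i=0  r:3+0=>3  c:2·0+0=>0
col: 6 vs 0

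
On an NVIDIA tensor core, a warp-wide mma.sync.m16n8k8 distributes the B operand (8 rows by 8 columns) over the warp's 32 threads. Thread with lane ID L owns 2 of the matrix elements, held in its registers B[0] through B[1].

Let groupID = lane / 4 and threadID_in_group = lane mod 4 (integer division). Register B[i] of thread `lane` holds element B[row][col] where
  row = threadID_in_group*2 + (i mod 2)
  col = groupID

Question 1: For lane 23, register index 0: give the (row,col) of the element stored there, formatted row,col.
6,5

lane 23⇒23/4=5, 23 mod 4=3
i=0  r:2·3+0⇒6  c:5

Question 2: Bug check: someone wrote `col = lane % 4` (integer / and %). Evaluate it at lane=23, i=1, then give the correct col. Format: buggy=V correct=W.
buggy=3 correct=5

`lane % 4`[23,1]=>3
L=23=>grp=23>>2=5, tig=23&3=3
[1]=>row 3·2+1=7  col grp=5
col: 3 vs 5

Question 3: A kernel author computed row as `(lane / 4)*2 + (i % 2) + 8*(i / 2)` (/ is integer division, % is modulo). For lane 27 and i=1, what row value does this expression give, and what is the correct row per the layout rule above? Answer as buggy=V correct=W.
`(lane / 4)*2 + (i % 2) + 8*(i / 2)`[27,1]->13
L=27->g=27>>2=6, t=27&3=3
[1]->row 3·2+1=7  col g=6
row: 13 vs 7

buggy=13 correct=7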